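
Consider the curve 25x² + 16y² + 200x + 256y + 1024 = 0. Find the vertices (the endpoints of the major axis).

(-4, -13) and (-4, -3)

Rearranging, 25(x² + 8x) + 16(y² + 16y) = -1024.
Completing the square gives 25(x + 4)² + 16(y + 8)² = -1024 + 400 + 1024 = 400.
Dividing both sides by 400: (x + 4)²/16 + (y + 8)²/25 = 1
Ellipse, center (-4, -8), major axis vertical; a² = 25, b² = 16.
a = 5. Vertices at (h, k ± a).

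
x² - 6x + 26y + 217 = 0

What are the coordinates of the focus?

Only x is squared. Complete the square in x: (x - 3)² = -26(y + 8).
Vertex (3, -8); 4p = -26 so p = -13/2. Opens down.
Focus is p units from the vertex along the axis: (h, k + p).

(3, -29/2)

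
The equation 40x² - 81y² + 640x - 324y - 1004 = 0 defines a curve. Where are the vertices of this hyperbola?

(-17, -2) and (1, -2)

40(x² + 16x) -81(y² + 4y) = 1004
40(x + 8)² -81(y + 2)² = 1004 + 2560 - 324 = 3240
Dividing both sides by 3240: (x + 8)²/81 - (y + 2)²/40 = 1
Hyperbola, center (-8, -2), transverse axis horizontal; a² = 81, b² = 40.
a = 9. Vertices at (h ± a, k).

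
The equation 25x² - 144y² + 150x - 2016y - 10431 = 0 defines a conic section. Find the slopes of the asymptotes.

Rearranging, 25(x² + 6x) -144(y² + 14y) = 10431.
Complete the square: 25(x + 3)² -144(y + 7)² = 10431 + 225 - 7056 = 3600
Divide through by 3600 to get (x + 3)²/144 - (y + 7)²/25 = 1.
Hyperbola, center (-3, -7), transverse axis horizontal; a² = 144, b² = 25.
For a horizontal hyperbola the asymptotes have slope ±b/a.
Here that is ±5/12.

5/12 and -5/12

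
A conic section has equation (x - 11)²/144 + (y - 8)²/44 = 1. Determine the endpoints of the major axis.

Center (11, 8). The larger denominator 144 sits under the x-term, so the major axis is horizontal; a² = 144, b² = 44.
a = 12. Vertices at (h ± a, k).

(-1, 8) and (23, 8)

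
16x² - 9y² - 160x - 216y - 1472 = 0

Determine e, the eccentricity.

e = 5/3

16(x² - 10x) -9(y² + 24y) = 1472
Complete the square: 16(x - 5)² -9(y + 12)² = 1472 + 400 - 1296 = 576
Dividing both sides by 576: (x - 5)²/36 - (y + 12)²/64 = 1
Hyperbola, center (5, -12), transverse axis horizontal; a² = 36, b² = 64.
c² = a² + b² = 100, so c = 10.
e = c/a = 10/6 = 5/3.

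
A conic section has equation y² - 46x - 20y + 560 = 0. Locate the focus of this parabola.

(43/2, 10)

Only y is squared. Complete the square in y: (y - 10)² = 46(x - 10).
Vertex (10, 10); 4p = 46 so p = 23/2. Opens right.
Focus is p units from the vertex along the axis: (h + p, k).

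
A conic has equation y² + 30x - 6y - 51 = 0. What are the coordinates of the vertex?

Only y is squared. Complete the square in y: (y - 3)² = -30(x - 2).
Vertex (2, 3); 4p = -30 so p = -15/2. Opens left.

(2, 3)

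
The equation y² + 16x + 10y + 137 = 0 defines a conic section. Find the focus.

Only y is squared. Complete the square in y: (y + 5)² = -16(x + 7).
Vertex (-7, -5); 4p = -16 so p = -4. Opens left.
Focus is p units from the vertex along the axis: (h + p, k).

(-11, -5)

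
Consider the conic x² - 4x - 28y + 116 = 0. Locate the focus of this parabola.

Only x is squared. Complete the square in x: (x - 2)² = 28(y - 4).
Vertex (2, 4); 4p = 28 so p = 7. Opens up.
Focus is p units from the vertex along the axis: (h, k + p).

(2, 11)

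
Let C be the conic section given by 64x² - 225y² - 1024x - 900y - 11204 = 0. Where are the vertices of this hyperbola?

Collect terms: 64(x² - 16x) -225(y² + 4y) = 11204
Complete the square: 64(x - 8)² -225(y + 2)² = 11204 + 4096 - 900 = 14400
Divide through by 14400 to get (x - 8)²/225 - (y + 2)²/64 = 1.
Hyperbola, center (8, -2), transverse axis horizontal; a² = 225, b² = 64.
a = 15. Vertices at (h ± a, k).

(-7, -2) and (23, -2)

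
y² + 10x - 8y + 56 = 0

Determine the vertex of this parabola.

Only y is squared. Complete the square in y: (y - 4)² = -10(x + 4).
Vertex (-4, 4); 4p = -10 so p = -5/2. Opens left.

(-4, 4)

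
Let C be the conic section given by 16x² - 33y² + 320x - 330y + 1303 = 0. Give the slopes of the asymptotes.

Group the x- and y-terms: 16(x² + 20x) -33(y² + 10y) = -1303
Complete the square in x and y: 16(x + 10)² -33(y + 5)² = -1303 + 1600 - 825 = -528
Dividing both sides by -528: (y + 5)²/16 - (x + 10)²/33 = 1
Hyperbola, center (-10, -5), transverse axis vertical; a² = 16, b² = 33.
For a vertical hyperbola the asymptotes have slope ±a/b.
Here that is ±4/√33 = ±4√33/33.

4√33/33 and -4√33/33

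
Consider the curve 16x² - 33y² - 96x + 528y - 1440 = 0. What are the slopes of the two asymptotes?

16(x² - 6x) -33(y² - 16y) = 1440
Complete the square: 16(x - 3)² -33(y - 8)² = 1440 + 144 - 2112 = -528
Divide by -528: (y - 8)²/16 - (x - 3)²/33 = 1
Hyperbola, center (3, 8), transverse axis vertical; a² = 16, b² = 33.
For a vertical hyperbola the asymptotes have slope ±a/b.
Here that is ±4/√33 = ±4√33/33.

4√33/33 and -4√33/33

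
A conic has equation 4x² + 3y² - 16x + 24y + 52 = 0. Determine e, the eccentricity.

e = 1/2

Group: 4(x² - 4x) + 3(y² + 8y) = -52
Complete the square: 4(x - 2)² + 3(y + 4)² = -52 + 16 + 48 = 12
Dividing both sides by 12: (x - 2)²/3 + (y + 4)²/4 = 1
Ellipse, center (2, -4), major axis vertical; a² = 4, b² = 3.
c² = a² - b² = 1, so c = 1.
e = c/a = 1/2.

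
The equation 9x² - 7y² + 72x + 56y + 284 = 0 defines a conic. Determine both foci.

Rearranging, 9(x² + 8x) -7(y² - 8y) = -284.
9(x + 4)² -7(y - 4)² = -284 + 144 - 112 = -252
Divide by -252: (y - 4)²/36 - (x + 4)²/28 = 1
Hyperbola, center (-4, 4), transverse axis vertical; a² = 36, b² = 28.
c² = a² + b² = 36 + 28 = 64, so c = 8.
Foci lie on the vertical axis through the center: (h, k ± c).

(-4, -4) and (-4, 12)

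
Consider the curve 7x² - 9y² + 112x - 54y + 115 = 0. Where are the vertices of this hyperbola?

(-14, -3) and (-2, -3)

Group the x- and y-terms: 7(x² + 16x) -9(y² + 6y) = -115
7(x + 8)² -9(y + 3)² = -115 + 448 - 81 = 252
Dividing both sides by 252: (x + 8)²/36 - (y + 3)²/28 = 1
Hyperbola, center (-8, -3), transverse axis horizontal; a² = 36, b² = 28.
a = 6. Vertices at (h ± a, k).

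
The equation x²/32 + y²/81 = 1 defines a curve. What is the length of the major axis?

18

Center (0, 0). The larger denominator 81 sits under the y-term, so the major axis is vertical; a² = 81, b² = 32.
a² = 81 so a = 9; the major axis has length 2a = 18.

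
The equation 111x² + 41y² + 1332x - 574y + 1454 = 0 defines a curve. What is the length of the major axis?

2√111

Group the x- and y-terms: 111(x² + 12x) + 41(y² - 14y) = -1454
Complete the square: 111(x + 6)² + 41(y - 7)² = -1454 + 3996 + 2009 = 4551
Divide by 4551: (x + 6)²/41 + (y - 7)²/111 = 1
Ellipse, center (-6, 7), major axis vertical; a² = 111, b² = 41.
a² = 111 so a = √111; the major axis has length 2a = 2√111.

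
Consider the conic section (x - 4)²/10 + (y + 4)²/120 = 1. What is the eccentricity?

Center (4, -4). The larger denominator 120 sits under the y-term, so the major axis is vertical; a² = 120, b² = 10.
c² = a² - b² = 110, so c = √110.
e = c/a = √110/2√30 = √33/6.

e = √33/6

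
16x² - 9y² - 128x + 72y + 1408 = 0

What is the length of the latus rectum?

27/2

16(x² - 8x) -9(y² - 8y) = -1408
Complete the square: 16(x - 4)² -9(y - 4)² = -1408 + 256 - 144 = -1296
Divide through by -1296 to get (y - 4)²/144 - (x - 4)²/81 = 1.
Hyperbola, center (4, 4), transverse axis vertical; a² = 144, b² = 81.
Latus rectum length = 2b²/a = 2·81/12 = 27/2.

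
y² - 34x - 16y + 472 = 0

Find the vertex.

Only y is squared. Complete the square in y: (y - 8)² = 34(x - 12).
Vertex (12, 8); 4p = 34 so p = 17/2. Opens right.

(12, 8)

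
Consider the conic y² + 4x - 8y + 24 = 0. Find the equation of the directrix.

Only y is squared. Complete the square in y: (y - 4)² = -4(x + 2).
Vertex (-2, 4); 4p = -4 so p = -1. Opens left.
Directrix is the vertical line x = h − p = -2 − (-1) = -1.

x = -1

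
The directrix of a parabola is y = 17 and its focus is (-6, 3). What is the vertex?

The vertex is the midpoint between the focus and the directrix along the axis of symmetry.
Axis is vertical (directrix is horizontal). Vertex y-coordinate = (3 + 17)/2 = 10; x-coordinate = -6.

(-6, 10)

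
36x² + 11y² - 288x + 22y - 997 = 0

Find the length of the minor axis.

4√11

Collect terms: 36(x² - 8x) + 11(y² + 2y) = 997
Complete the square: 36(x - 4)² + 11(y + 1)² = 997 + 576 + 11 = 1584
Divide by 1584: (x - 4)²/44 + (y + 1)²/144 = 1
Ellipse, center (4, -1), major axis vertical; a² = 144, b² = 44.
b² = 44 so b = 2√11; the minor axis has length 2b = 4√11.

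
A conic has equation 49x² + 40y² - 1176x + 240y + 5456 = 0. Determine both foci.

Group: 49(x² - 24x) + 40(y² + 6y) = -5456
49(x - 12)² + 40(y + 3)² = -5456 + 7056 + 360 = 1960
Divide through by 1960 to get (x - 12)²/40 + (y + 3)²/49 = 1.
Ellipse, center (12, -3), major axis vertical; a² = 49, b² = 40.
c² = a² - b² = 49 - 40 = 9, so c = 3.
Foci lie on the vertical axis through the center: (h, k ± c).

(12, -6) and (12, 0)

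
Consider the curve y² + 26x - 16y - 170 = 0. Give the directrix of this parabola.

x = 31/2

Only y is squared. Complete the square in y: (y - 8)² = -26(x - 9).
Vertex (9, 8); 4p = -26 so p = -13/2. Opens left.
Directrix is the vertical line x = h − p = 9 − (-13/2) = 31/2.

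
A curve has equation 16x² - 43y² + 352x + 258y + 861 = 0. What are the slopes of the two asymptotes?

Collect terms: 16(x² + 22x) -43(y² - 6y) = -861
Complete the square: 16(x + 11)² -43(y - 3)² = -861 + 1936 - 387 = 688
Divide through by 688 to get (x + 11)²/43 - (y - 3)²/16 = 1.
Hyperbola, center (-11, 3), transverse axis horizontal; a² = 43, b² = 16.
For a horizontal hyperbola the asymptotes have slope ±b/a.
Here that is ±4/√43 = ±4√43/43.

4√43/43 and -4√43/43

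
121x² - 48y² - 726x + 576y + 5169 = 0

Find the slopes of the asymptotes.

11√3/12 and -11√3/12

Collect terms: 121(x² - 6x) -48(y² - 12y) = -5169
Completing the square gives 121(x - 3)² -48(y - 6)² = -5169 + 1089 - 1728 = -5808.
Divide through by -5808 to get (y - 6)²/121 - (x - 3)²/48 = 1.
Hyperbola, center (3, 6), transverse axis vertical; a² = 121, b² = 48.
For a vertical hyperbola the asymptotes have slope ±a/b.
Here that is ±11/4√3 = ±11√3/12.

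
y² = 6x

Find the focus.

(3/2, 0)

Vertex (0, 0); 4p = 6 so p = 3/2. Opens right.
Focus is p units from the vertex along the axis: (h + p, k).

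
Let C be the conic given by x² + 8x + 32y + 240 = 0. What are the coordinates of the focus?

(-4, -15)

Only x is squared. Complete the square in x: (x + 4)² = -32(y + 7).
Vertex (-4, -7); 4p = -32 so p = -8. Opens down.
Focus is p units from the vertex along the axis: (h, k + p).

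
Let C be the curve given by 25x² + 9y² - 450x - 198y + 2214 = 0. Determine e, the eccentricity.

e = 4/5

Rearranging, 25(x² - 18x) + 9(y² - 22y) = -2214.
Complete the square in x and y: 25(x - 9)² + 9(y - 11)² = -2214 + 2025 + 1089 = 900
Dividing both sides by 900: (x - 9)²/36 + (y - 11)²/100 = 1
Ellipse, center (9, 11), major axis vertical; a² = 100, b² = 36.
c² = a² - b² = 64, so c = 8.
e = c/a = 8/10 = 4/5.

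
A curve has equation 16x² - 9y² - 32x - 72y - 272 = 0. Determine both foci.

(-4, -4) and (6, -4)

Collect terms: 16(x² - 2x) -9(y² + 8y) = 272
16(x - 1)² -9(y + 4)² = 272 + 16 - 144 = 144
Divide by 144: (x - 1)²/9 - (y + 4)²/16 = 1
Hyperbola, center (1, -4), transverse axis horizontal; a² = 9, b² = 16.
c² = a² + b² = 9 + 16 = 25, so c = 5.
Foci lie on the horizontal axis through the center: (h ± c, k).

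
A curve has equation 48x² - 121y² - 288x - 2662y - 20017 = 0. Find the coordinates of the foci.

(-10, -11) and (16, -11)

Collect terms: 48(x² - 6x) -121(y² + 22y) = 20017
Completing the square gives 48(x - 3)² -121(y + 11)² = 20017 + 432 - 14641 = 5808.
Dividing both sides by 5808: (x - 3)²/121 - (y + 11)²/48 = 1
Hyperbola, center (3, -11), transverse axis horizontal; a² = 121, b² = 48.
c² = a² + b² = 121 + 48 = 169, so c = 13.
Foci lie on the horizontal axis through the center: (h ± c, k).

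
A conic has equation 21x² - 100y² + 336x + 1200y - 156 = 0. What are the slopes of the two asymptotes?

√21/10 and -√21/10

Collect terms: 21(x² + 16x) -100(y² - 12y) = 156
21(x + 8)² -100(y - 6)² = 156 + 1344 - 3600 = -2100
Divide by -2100: (y - 6)²/21 - (x + 8)²/100 = 1
Hyperbola, center (-8, 6), transverse axis vertical; a² = 21, b² = 100.
For a vertical hyperbola the asymptotes have slope ±a/b.
Here that is ±√21/10.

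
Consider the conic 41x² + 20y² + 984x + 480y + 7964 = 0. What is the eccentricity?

e = √861/41

41(x² + 24x) + 20(y² + 24y) = -7964
41(x + 12)² + 20(y + 12)² = -7964 + 5904 + 2880 = 820
Divide through by 820 to get (x + 12)²/20 + (y + 12)²/41 = 1.
Ellipse, center (-12, -12), major axis vertical; a² = 41, b² = 20.
c² = a² - b² = 21, so c = √21.
e = c/a = √21/√41 = √861/41.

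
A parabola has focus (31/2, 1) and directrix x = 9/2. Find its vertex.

The vertex is the midpoint between the focus and the directrix along the axis of symmetry.
Axis is horizontal (directrix is vertical). Vertex x-coordinate = (31/2 + 9/2)/2 = 10; y-coordinate = 1.

(10, 1)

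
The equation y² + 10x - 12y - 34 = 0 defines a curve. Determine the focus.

Only y is squared. Complete the square in y: (y - 6)² = -10(x - 7).
Vertex (7, 6); 4p = -10 so p = -5/2. Opens left.
Focus is p units from the vertex along the axis: (h + p, k).

(9/2, 6)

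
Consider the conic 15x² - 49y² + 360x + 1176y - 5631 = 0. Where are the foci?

(-20, 12) and (-4, 12)

Collect terms: 15(x² + 24x) -49(y² - 24y) = 5631
Complete the square in x and y: 15(x + 12)² -49(y - 12)² = 5631 + 2160 - 7056 = 735
Divide through by 735 to get (x + 12)²/49 - (y - 12)²/15 = 1.
Hyperbola, center (-12, 12), transverse axis horizontal; a² = 49, b² = 15.
c² = a² + b² = 49 + 15 = 64, so c = 8.
Foci lie on the horizontal axis through the center: (h ± c, k).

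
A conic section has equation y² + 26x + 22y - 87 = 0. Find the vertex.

(8, -11)

Only y is squared. Complete the square in y: (y + 11)² = -26(x - 8).
Vertex (8, -11); 4p = -26 so p = -13/2. Opens left.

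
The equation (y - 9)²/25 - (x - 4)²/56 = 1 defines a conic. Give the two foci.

(4, 0) and (4, 18)

Center (4, 9). The positive term is the y-term, so the transverse axis is vertical; a² = 25, b² = 56.
c² = a² + b² = 25 + 56 = 81, so c = 9.
Foci lie on the vertical axis through the center: (h, k ± c).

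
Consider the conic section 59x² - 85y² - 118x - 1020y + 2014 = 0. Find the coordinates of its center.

Group the x- and y-terms: 59(x² - 2x) -85(y² + 12y) = -2014
Complete the square in x and y: 59(x - 1)² -85(y + 6)² = -2014 + 59 - 3060 = -5015
Divide through by -5015 to get (y + 6)²/59 - (x - 1)²/85 = 1.
Hyperbola with center (1, -6).

(1, -6)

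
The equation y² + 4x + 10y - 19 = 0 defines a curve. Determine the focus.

Only y is squared. Complete the square in y: (y + 5)² = -4(x - 11).
Vertex (11, -5); 4p = -4 so p = -1. Opens left.
Focus is p units from the vertex along the axis: (h + p, k).

(10, -5)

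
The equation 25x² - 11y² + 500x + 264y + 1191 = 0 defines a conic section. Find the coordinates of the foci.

(-10, 6) and (-10, 18)

Group: 25(x² + 20x) -11(y² - 24y) = -1191
Complete the square in x and y: 25(x + 10)² -11(y - 12)² = -1191 + 2500 - 1584 = -275
Dividing both sides by -275: (y - 12)²/25 - (x + 10)²/11 = 1
Hyperbola, center (-10, 12), transverse axis vertical; a² = 25, b² = 11.
c² = a² + b² = 25 + 11 = 36, so c = 6.
Foci lie on the vertical axis through the center: (h, k ± c).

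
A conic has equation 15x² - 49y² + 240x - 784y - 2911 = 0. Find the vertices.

(-15, -8) and (-1, -8)

Group: 15(x² + 16x) -49(y² + 16y) = 2911
15(x + 8)² -49(y + 8)² = 2911 + 960 - 3136 = 735
Dividing both sides by 735: (x + 8)²/49 - (y + 8)²/15 = 1
Hyperbola, center (-8, -8), transverse axis horizontal; a² = 49, b² = 15.
a = 7. Vertices at (h ± a, k).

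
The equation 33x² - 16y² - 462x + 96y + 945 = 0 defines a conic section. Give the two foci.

Rearranging, 33(x² - 14x) -16(y² - 6y) = -945.
Completing the square gives 33(x - 7)² -16(y - 3)² = -945 + 1617 - 144 = 528.
Divide through by 528 to get (x - 7)²/16 - (y - 3)²/33 = 1.
Hyperbola, center (7, 3), transverse axis horizontal; a² = 16, b² = 33.
c² = a² + b² = 16 + 33 = 49, so c = 7.
Foci lie on the horizontal axis through the center: (h ± c, k).

(0, 3) and (14, 3)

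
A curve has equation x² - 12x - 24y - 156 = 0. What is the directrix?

Only x is squared. Complete the square in x: (x - 6)² = 24(y + 8).
Vertex (6, -8); 4p = 24 so p = 6. Opens up.
Directrix is the horizontal line y = k − p = -8 − (6) = -14.

y = -14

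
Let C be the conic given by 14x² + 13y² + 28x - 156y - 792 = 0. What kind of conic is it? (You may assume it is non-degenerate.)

No xy term. Coefficients of x² and y² are A = 14, C = 13.
A and C have the same sign but A ≠ C ⇒ ellipse.

ellipse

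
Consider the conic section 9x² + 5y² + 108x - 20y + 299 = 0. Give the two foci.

Collect terms: 9(x² + 12x) + 5(y² - 4y) = -299
9(x + 6)² + 5(y - 2)² = -299 + 324 + 20 = 45
Divide by 45: (x + 6)²/5 + (y - 2)²/9 = 1
Ellipse, center (-6, 2), major axis vertical; a² = 9, b² = 5.
c² = a² - b² = 9 - 5 = 4, so c = 2.
Foci lie on the vertical axis through the center: (h, k ± c).

(-6, 0) and (-6, 4)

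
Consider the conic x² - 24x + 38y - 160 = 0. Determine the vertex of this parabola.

Only x is squared. Complete the square in x: (x - 12)² = -38(y - 8).
Vertex (12, 8); 4p = -38 so p = -19/2. Opens down.

(12, 8)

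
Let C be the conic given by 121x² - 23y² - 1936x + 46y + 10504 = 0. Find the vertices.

(8, -10) and (8, 12)

Group: 121(x² - 16x) -23(y² - 2y) = -10504
Complete the square in x and y: 121(x - 8)² -23(y - 1)² = -10504 + 7744 - 23 = -2783
Divide by -2783: (y - 1)²/121 - (x - 8)²/23 = 1
Hyperbola, center (8, 1), transverse axis vertical; a² = 121, b² = 23.
a = 11. Vertices at (h, k ± a).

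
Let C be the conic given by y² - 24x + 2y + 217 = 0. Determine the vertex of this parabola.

Only y is squared. Complete the square in y: (y + 1)² = 24(x - 9).
Vertex (9, -1); 4p = 24 so p = 6. Opens right.

(9, -1)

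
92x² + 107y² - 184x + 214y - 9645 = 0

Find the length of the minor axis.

4√23

Group: 92(x² - 2x) + 107(y² + 2y) = 9645
Completing the square gives 92(x - 1)² + 107(y + 1)² = 9645 + 92 + 107 = 9844.
Divide by 9844: (x - 1)²/107 + (y + 1)²/92 = 1
Ellipse, center (1, -1), major axis horizontal; a² = 107, b² = 92.
b² = 92 so b = 2√23; the minor axis has length 2b = 4√23.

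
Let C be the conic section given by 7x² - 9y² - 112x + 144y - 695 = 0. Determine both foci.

(-4, 8) and (20, 8)

7(x² - 16x) -9(y² - 16y) = 695
Complete the square in x and y: 7(x - 8)² -9(y - 8)² = 695 + 448 - 576 = 567
Divide by 567: (x - 8)²/81 - (y - 8)²/63 = 1
Hyperbola, center (8, 8), transverse axis horizontal; a² = 81, b² = 63.
c² = a² + b² = 81 + 63 = 144, so c = 12.
Foci lie on the horizontal axis through the center: (h ± c, k).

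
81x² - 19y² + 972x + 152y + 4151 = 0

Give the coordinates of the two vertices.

(-6, -5) and (-6, 13)

81(x² + 12x) -19(y² - 8y) = -4151
81(x + 6)² -19(y - 4)² = -4151 + 2916 - 304 = -1539
Dividing both sides by -1539: (y - 4)²/81 - (x + 6)²/19 = 1
Hyperbola, center (-6, 4), transverse axis vertical; a² = 81, b² = 19.
a = 9. Vertices at (h, k ± a).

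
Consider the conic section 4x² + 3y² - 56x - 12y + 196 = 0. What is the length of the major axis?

4

Group: 4(x² - 14x) + 3(y² - 4y) = -196
Completing the square gives 4(x - 7)² + 3(y - 2)² = -196 + 196 + 12 = 12.
Dividing both sides by 12: (x - 7)²/3 + (y - 2)²/4 = 1
Ellipse, center (7, 2), major axis vertical; a² = 4, b² = 3.
a² = 4 so a = 2; the major axis has length 2a = 4.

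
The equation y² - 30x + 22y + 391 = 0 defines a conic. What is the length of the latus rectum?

30

Only y is squared. Complete the square in y: (y + 11)² = 30(x - 9).
Vertex (9, -11); 4p = 30 so p = 15/2. Opens right.
Latus rectum length = |4p| = 30.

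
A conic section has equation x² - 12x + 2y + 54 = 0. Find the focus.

Only x is squared. Complete the square in x: (x - 6)² = -2(y + 9).
Vertex (6, -9); 4p = -2 so p = -1/2. Opens down.
Focus is p units from the vertex along the axis: (h, k + p).

(6, -19/2)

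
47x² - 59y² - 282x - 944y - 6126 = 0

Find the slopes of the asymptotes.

47(x² - 6x) -59(y² + 16y) = 6126
Completing the square gives 47(x - 3)² -59(y + 8)² = 6126 + 423 - 3776 = 2773.
Dividing both sides by 2773: (x - 3)²/59 - (y + 8)²/47 = 1
Hyperbola, center (3, -8), transverse axis horizontal; a² = 59, b² = 47.
For a horizontal hyperbola the asymptotes have slope ±b/a.
Here that is ±√47/√59 = ±√2773/59.

√2773/59 and -√2773/59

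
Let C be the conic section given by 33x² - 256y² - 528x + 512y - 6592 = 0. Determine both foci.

(-9, 1) and (25, 1)

Group: 33(x² - 16x) -256(y² - 2y) = 6592
Completing the square gives 33(x - 8)² -256(y - 1)² = 6592 + 2112 - 256 = 8448.
Divide by 8448: (x - 8)²/256 - (y - 1)²/33 = 1
Hyperbola, center (8, 1), transverse axis horizontal; a² = 256, b² = 33.
c² = a² + b² = 256 + 33 = 289, so c = 17.
Foci lie on the horizontal axis through the center: (h ± c, k).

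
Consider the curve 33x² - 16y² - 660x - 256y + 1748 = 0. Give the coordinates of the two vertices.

Rearranging, 33(x² - 20x) -16(y² + 16y) = -1748.
33(x - 10)² -16(y + 8)² = -1748 + 3300 - 1024 = 528
Dividing both sides by 528: (x - 10)²/16 - (y + 8)²/33 = 1
Hyperbola, center (10, -8), transverse axis horizontal; a² = 16, b² = 33.
a = 4. Vertices at (h ± a, k).

(6, -8) and (14, -8)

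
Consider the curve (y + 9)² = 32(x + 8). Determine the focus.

Vertex (-8, -9); 4p = 32 so p = 8. Opens right.
Focus is p units from the vertex along the axis: (h + p, k).

(0, -9)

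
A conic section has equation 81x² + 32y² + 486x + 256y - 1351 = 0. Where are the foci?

(-3, -11) and (-3, 3)

Rearranging, 81(x² + 6x) + 32(y² + 8y) = 1351.
Complete the square: 81(x + 3)² + 32(y + 4)² = 1351 + 729 + 512 = 2592
Divide by 2592: (x + 3)²/32 + (y + 4)²/81 = 1
Ellipse, center (-3, -4), major axis vertical; a² = 81, b² = 32.
c² = a² - b² = 81 - 32 = 49, so c = 7.
Foci lie on the vertical axis through the center: (h, k ± c).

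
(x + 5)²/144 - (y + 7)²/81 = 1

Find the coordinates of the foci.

Center (-5, -7). The positive term is the x-term, so the transverse axis is horizontal; a² = 144, b² = 81.
c² = a² + b² = 144 + 81 = 225, so c = 15.
Foci lie on the horizontal axis through the center: (h ± c, k).

(-20, -7) and (10, -7)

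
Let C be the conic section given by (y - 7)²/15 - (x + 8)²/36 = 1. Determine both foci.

Center (-8, 7). The positive term is the y-term, so the transverse axis is vertical; a² = 15, b² = 36.
c² = a² + b² = 15 + 36 = 51, so c = √51.
Foci lie on the vertical axis through the center: (h, k ± c).

(-8, 7 - √51) and (-8, 7 + √51)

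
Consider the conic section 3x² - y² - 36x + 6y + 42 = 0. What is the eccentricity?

Collect terms: 3(x² - 12x) -(y² - 6y) = -42
Complete the square in x and y: 3(x - 6)² -(y - 3)² = -42 + 108 - 9 = 57
Dividing both sides by 57: (x - 6)²/19 - (y - 3)²/57 = 1
Hyperbola, center (6, 3), transverse axis horizontal; a² = 19, b² = 57.
c² = a² + b² = 76, so c = 2√19.
e = c/a = 2√19/√19 = 2.

e = 2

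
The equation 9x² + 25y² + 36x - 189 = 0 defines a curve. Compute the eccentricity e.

e = 4/5

Rearranging, 9(x² + 4x) + 25y² = 189.
Complete the square in x and y: 9(x + 2)² + 25y² = 189 + 36 + 0 = 225
Divide through by 225 to get (x + 2)²/25 + y²/9 = 1.
Ellipse, center (-2, 0), major axis horizontal; a² = 25, b² = 9.
c² = a² - b² = 16, so c = 4.
e = c/a = 4/5.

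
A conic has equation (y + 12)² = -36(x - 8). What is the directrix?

Vertex (8, -12); 4p = -36 so p = -9. Opens left.
Directrix is the vertical line x = h − p = 8 − (-9) = 17.

x = 17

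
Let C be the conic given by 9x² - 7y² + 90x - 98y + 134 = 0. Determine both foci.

9(x² + 10x) -7(y² + 14y) = -134
Complete the square in x and y: 9(x + 5)² -7(y + 7)² = -134 + 225 - 343 = -252
Divide by -252: (y + 7)²/36 - (x + 5)²/28 = 1
Hyperbola, center (-5, -7), transverse axis vertical; a² = 36, b² = 28.
c² = a² + b² = 36 + 28 = 64, so c = 8.
Foci lie on the vertical axis through the center: (h, k ± c).

(-5, -15) and (-5, 1)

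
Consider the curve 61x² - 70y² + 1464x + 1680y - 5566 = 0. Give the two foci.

(-12 - √131, 12) and (-12 + √131, 12)

Collect terms: 61(x² + 24x) -70(y² - 24y) = 5566
Completing the square gives 61(x + 12)² -70(y - 12)² = 5566 + 8784 - 10080 = 4270.
Divide by 4270: (x + 12)²/70 - (y - 12)²/61 = 1
Hyperbola, center (-12, 12), transverse axis horizontal; a² = 70, b² = 61.
c² = a² + b² = 70 + 61 = 131, so c = √131.
Foci lie on the horizontal axis through the center: (h ± c, k).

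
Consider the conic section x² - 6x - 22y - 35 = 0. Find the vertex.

(3, -2)

Only x is squared. Complete the square in x: (x - 3)² = 22(y + 2).
Vertex (3, -2); 4p = 22 so p = 11/2. Opens up.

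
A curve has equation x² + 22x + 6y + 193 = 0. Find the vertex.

Only x is squared. Complete the square in x: (x + 11)² = -6(y + 12).
Vertex (-11, -12); 4p = -6 so p = -3/2. Opens down.

(-11, -12)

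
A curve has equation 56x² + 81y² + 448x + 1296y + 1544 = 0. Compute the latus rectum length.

112/9

56(x² + 8x) + 81(y² + 16y) = -1544
56(x + 4)² + 81(y + 8)² = -1544 + 896 + 5184 = 4536
Divide through by 4536 to get (x + 4)²/81 + (y + 8)²/56 = 1.
Ellipse, center (-4, -8), major axis horizontal; a² = 81, b² = 56.
Latus rectum length = 2b²/a = 2·56/9 = 112/9.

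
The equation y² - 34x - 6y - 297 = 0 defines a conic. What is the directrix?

x = -35/2

Only y is squared. Complete the square in y: (y - 3)² = 34(x + 9).
Vertex (-9, 3); 4p = 34 so p = 17/2. Opens right.
Directrix is the vertical line x = h − p = -9 − (17/2) = -35/2.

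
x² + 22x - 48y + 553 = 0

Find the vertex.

(-11, 9)

Only x is squared. Complete the square in x: (x + 11)² = 48(y - 9).
Vertex (-11, 9); 4p = 48 so p = 12. Opens up.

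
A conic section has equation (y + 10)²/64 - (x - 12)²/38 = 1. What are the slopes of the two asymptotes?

Center (12, -10). The positive term is the y-term, so the transverse axis is vertical; a² = 64, b² = 38.
For a vertical hyperbola the asymptotes have slope ±a/b.
Here that is ±8/√38 = ±4√38/19.

4√38/19 and -4√38/19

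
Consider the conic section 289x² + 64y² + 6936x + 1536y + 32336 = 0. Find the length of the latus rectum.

128/17

289(x² + 24x) + 64(y² + 24y) = -32336
289(x + 12)² + 64(y + 12)² = -32336 + 41616 + 9216 = 18496
Divide by 18496: (x + 12)²/64 + (y + 12)²/289 = 1
Ellipse, center (-12, -12), major axis vertical; a² = 289, b² = 64.
Latus rectum length = 2b²/a = 2·64/17 = 128/17.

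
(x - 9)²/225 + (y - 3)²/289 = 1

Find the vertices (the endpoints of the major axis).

(9, -14) and (9, 20)

Center (9, 3). The larger denominator 289 sits under the y-term, so the major axis is vertical; a² = 289, b² = 225.
a = 17. Vertices at (h, k ± a).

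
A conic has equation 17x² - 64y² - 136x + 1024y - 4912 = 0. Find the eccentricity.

e = 9/8

Group the x- and y-terms: 17(x² - 8x) -64(y² - 16y) = 4912
Complete the square in x and y: 17(x - 4)² -64(y - 8)² = 4912 + 272 - 4096 = 1088
Divide by 1088: (x - 4)²/64 - (y - 8)²/17 = 1
Hyperbola, center (4, 8), transverse axis horizontal; a² = 64, b² = 17.
c² = a² + b² = 81, so c = 9.
e = c/a = 9/8.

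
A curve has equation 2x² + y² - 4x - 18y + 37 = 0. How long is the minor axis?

2√23

Group: 2(x² - 2x) + (y² - 18y) = -37
2(x - 1)² + (y - 9)² = -37 + 2 + 81 = 46
Divide through by 46 to get (x - 1)²/23 + (y - 9)²/46 = 1.
Ellipse, center (1, 9), major axis vertical; a² = 46, b² = 23.
b² = 23 so b = √23; the minor axis has length 2b = 2√23.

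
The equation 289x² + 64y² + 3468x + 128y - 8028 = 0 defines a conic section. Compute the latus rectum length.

289(x² + 12x) + 64(y² + 2y) = 8028
Completing the square gives 289(x + 6)² + 64(y + 1)² = 8028 + 10404 + 64 = 18496.
Dividing both sides by 18496: (x + 6)²/64 + (y + 1)²/289 = 1
Ellipse, center (-6, -1), major axis vertical; a² = 289, b² = 64.
Latus rectum length = 2b²/a = 2·64/17 = 128/17.

128/17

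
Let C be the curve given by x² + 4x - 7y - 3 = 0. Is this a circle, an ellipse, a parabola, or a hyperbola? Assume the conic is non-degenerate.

No xy term. Coefficients of x² and y² are A = 1, C = 0.
Exactly one squared variable ⇒ parabola.

parabola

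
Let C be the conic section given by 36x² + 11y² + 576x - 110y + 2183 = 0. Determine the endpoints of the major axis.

36(x² + 16x) + 11(y² - 10y) = -2183
Complete the square in x and y: 36(x + 8)² + 11(y - 5)² = -2183 + 2304 + 275 = 396
Divide by 396: (x + 8)²/11 + (y - 5)²/36 = 1
Ellipse, center (-8, 5), major axis vertical; a² = 36, b² = 11.
a = 6. Vertices at (h, k ± a).

(-8, -1) and (-8, 11)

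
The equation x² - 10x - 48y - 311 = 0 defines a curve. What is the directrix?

y = -19

Only x is squared. Complete the square in x: (x - 5)² = 48(y + 7).
Vertex (5, -7); 4p = 48 so p = 12. Opens up.
Directrix is the horizontal line y = k − p = -7 − (12) = -19.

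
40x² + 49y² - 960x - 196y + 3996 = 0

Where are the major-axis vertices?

Group: 40(x² - 24x) + 49(y² - 4y) = -3996
Completing the square gives 40(x - 12)² + 49(y - 2)² = -3996 + 5760 + 196 = 1960.
Divide by 1960: (x - 12)²/49 + (y - 2)²/40 = 1
Ellipse, center (12, 2), major axis horizontal; a² = 49, b² = 40.
a = 7. Vertices at (h ± a, k).

(5, 2) and (19, 2)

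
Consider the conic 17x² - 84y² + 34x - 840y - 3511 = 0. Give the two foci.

(-1 - √101, -5) and (-1 + √101, -5)

17(x² + 2x) -84(y² + 10y) = 3511
Complete the square in x and y: 17(x + 1)² -84(y + 5)² = 3511 + 17 - 2100 = 1428
Dividing both sides by 1428: (x + 1)²/84 - (y + 5)²/17 = 1
Hyperbola, center (-1, -5), transverse axis horizontal; a² = 84, b² = 17.
c² = a² + b² = 84 + 17 = 101, so c = √101.
Foci lie on the horizontal axis through the center: (h ± c, k).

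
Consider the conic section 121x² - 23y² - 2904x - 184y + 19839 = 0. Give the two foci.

(12, -16) and (12, 8)

Group: 121(x² - 24x) -23(y² + 8y) = -19839
Completing the square gives 121(x - 12)² -23(y + 4)² = -19839 + 17424 - 368 = -2783.
Divide by -2783: (y + 4)²/121 - (x - 12)²/23 = 1
Hyperbola, center (12, -4), transverse axis vertical; a² = 121, b² = 23.
c² = a² + b² = 121 + 23 = 144, so c = 12.
Foci lie on the vertical axis through the center: (h, k ± c).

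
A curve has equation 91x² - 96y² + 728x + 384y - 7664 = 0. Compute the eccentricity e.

e = √1122/24

Group the x- and y-terms: 91(x² + 8x) -96(y² - 4y) = 7664
Completing the square gives 91(x + 4)² -96(y - 2)² = 7664 + 1456 - 384 = 8736.
Divide through by 8736 to get (x + 4)²/96 - (y - 2)²/91 = 1.
Hyperbola, center (-4, 2), transverse axis horizontal; a² = 96, b² = 91.
c² = a² + b² = 187, so c = √187.
e = c/a = √187/4√6 = √1122/24.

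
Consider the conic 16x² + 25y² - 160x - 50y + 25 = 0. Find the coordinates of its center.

Group the x- and y-terms: 16(x² - 10x) + 25(y² - 2y) = -25
Complete the square: 16(x - 5)² + 25(y - 1)² = -25 + 400 + 25 = 400
Divide through by 400 to get (x - 5)²/25 + (y - 1)²/16 = 1.
Ellipse with center (5, 1).

(5, 1)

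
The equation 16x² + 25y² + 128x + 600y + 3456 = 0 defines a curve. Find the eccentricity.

Collect terms: 16(x² + 8x) + 25(y² + 24y) = -3456
Completing the square gives 16(x + 4)² + 25(y + 12)² = -3456 + 256 + 3600 = 400.
Divide by 400: (x + 4)²/25 + (y + 12)²/16 = 1
Ellipse, center (-4, -12), major axis horizontal; a² = 25, b² = 16.
c² = a² - b² = 9, so c = 3.
e = c/a = 3/5.

e = 3/5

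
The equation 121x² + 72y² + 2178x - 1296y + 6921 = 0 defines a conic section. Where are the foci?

121(x² + 18x) + 72(y² - 18y) = -6921
Complete the square in x and y: 121(x + 9)² + 72(y - 9)² = -6921 + 9801 + 5832 = 8712
Dividing both sides by 8712: (x + 9)²/72 + (y - 9)²/121 = 1
Ellipse, center (-9, 9), major axis vertical; a² = 121, b² = 72.
c² = a² - b² = 121 - 72 = 49, so c = 7.
Foci lie on the vertical axis through the center: (h, k ± c).

(-9, 2) and (-9, 16)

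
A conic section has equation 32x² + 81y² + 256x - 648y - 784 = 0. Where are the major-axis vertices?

Collect terms: 32(x² + 8x) + 81(y² - 8y) = 784
Completing the square gives 32(x + 4)² + 81(y - 4)² = 784 + 512 + 1296 = 2592.
Divide by 2592: (x + 4)²/81 + (y - 4)²/32 = 1
Ellipse, center (-4, 4), major axis horizontal; a² = 81, b² = 32.
a = 9. Vertices at (h ± a, k).

(-13, 4) and (5, 4)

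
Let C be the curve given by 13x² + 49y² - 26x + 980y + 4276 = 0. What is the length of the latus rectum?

26/7

Group: 13(x² - 2x) + 49(y² + 20y) = -4276
Completing the square gives 13(x - 1)² + 49(y + 10)² = -4276 + 13 + 4900 = 637.
Divide by 637: (x - 1)²/49 + (y + 10)²/13 = 1
Ellipse, center (1, -10), major axis horizontal; a² = 49, b² = 13.
Latus rectum length = 2b²/a = 2·13/7 = 26/7.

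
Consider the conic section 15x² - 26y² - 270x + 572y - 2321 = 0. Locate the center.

(9, 11)

Group: 15(x² - 18x) -26(y² - 22y) = 2321
Complete the square: 15(x - 9)² -26(y - 11)² = 2321 + 1215 - 3146 = 390
Dividing both sides by 390: (x - 9)²/26 - (y - 11)²/15 = 1
Hyperbola with center (9, 11).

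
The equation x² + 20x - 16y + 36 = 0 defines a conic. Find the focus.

Only x is squared. Complete the square in x: (x + 10)² = 16(y + 4).
Vertex (-10, -4); 4p = 16 so p = 4. Opens up.
Focus is p units from the vertex along the axis: (h, k + p).

(-10, 0)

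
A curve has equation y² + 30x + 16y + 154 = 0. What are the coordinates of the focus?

Only y is squared. Complete the square in y: (y + 8)² = -30(x + 3).
Vertex (-3, -8); 4p = -30 so p = -15/2. Opens left.
Focus is p units from the vertex along the axis: (h + p, k).

(-21/2, -8)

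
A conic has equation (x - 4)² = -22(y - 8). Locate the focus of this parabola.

Vertex (4, 8); 4p = -22 so p = -11/2. Opens down.
Focus is p units from the vertex along the axis: (h, k + p).

(4, 5/2)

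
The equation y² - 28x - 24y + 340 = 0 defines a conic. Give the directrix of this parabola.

Only y is squared. Complete the square in y: (y - 12)² = 28(x - 7).
Vertex (7, 12); 4p = 28 so p = 7. Opens right.
Directrix is the vertical line x = h − p = 7 − (7) = 0.

x = 0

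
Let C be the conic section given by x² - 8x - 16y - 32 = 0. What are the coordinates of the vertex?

Only x is squared. Complete the square in x: (x - 4)² = 16(y + 3).
Vertex (4, -3); 4p = 16 so p = 4. Opens up.

(4, -3)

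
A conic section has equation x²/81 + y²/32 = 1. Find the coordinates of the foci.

(-7, 0) and (7, 0)

Center (0, 0). The larger denominator 81 sits under the x-term, so the major axis is horizontal; a² = 81, b² = 32.
c² = a² - b² = 81 - 32 = 49, so c = 7.
Foci lie on the horizontal axis through the center: (h ± c, k).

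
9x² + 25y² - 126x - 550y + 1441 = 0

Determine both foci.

(-5, 11) and (19, 11)

Group the x- and y-terms: 9(x² - 14x) + 25(y² - 22y) = -1441
Complete the square: 9(x - 7)² + 25(y - 11)² = -1441 + 441 + 3025 = 2025
Divide by 2025: (x - 7)²/225 + (y - 11)²/81 = 1
Ellipse, center (7, 11), major axis horizontal; a² = 225, b² = 81.
c² = a² - b² = 225 - 81 = 144, so c = 12.
Foci lie on the horizontal axis through the center: (h ± c, k).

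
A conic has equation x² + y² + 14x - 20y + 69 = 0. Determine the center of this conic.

(-7, 10)

Rearranging, (x² + 14x) + (y² - 20y) = -69.
(x + 7)² + (y - 10)² = -69 + 49 + 100 = 80
So (x + 7)² + (y - 10)² = 80.
Circle centered at (-7, 10) with r² = 80.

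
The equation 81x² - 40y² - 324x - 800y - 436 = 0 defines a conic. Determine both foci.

81(x² - 4x) -40(y² + 20y) = 436
Complete the square: 81(x - 2)² -40(y + 10)² = 436 + 324 - 4000 = -3240
Dividing both sides by -3240: (y + 10)²/81 - (x - 2)²/40 = 1
Hyperbola, center (2, -10), transverse axis vertical; a² = 81, b² = 40.
c² = a² + b² = 81 + 40 = 121, so c = 11.
Foci lie on the vertical axis through the center: (h, k ± c).

(2, -21) and (2, 1)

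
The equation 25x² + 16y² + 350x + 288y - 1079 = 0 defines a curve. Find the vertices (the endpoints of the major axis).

(-7, -24) and (-7, 6)

Collect terms: 25(x² + 14x) + 16(y² + 18y) = 1079
Complete the square in x and y: 25(x + 7)² + 16(y + 9)² = 1079 + 1225 + 1296 = 3600
Divide through by 3600 to get (x + 7)²/144 + (y + 9)²/225 = 1.
Ellipse, center (-7, -9), major axis vertical; a² = 225, b² = 144.
a = 15. Vertices at (h, k ± a).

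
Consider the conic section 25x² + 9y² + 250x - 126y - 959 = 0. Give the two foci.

(-5, -5) and (-5, 19)

Group the x- and y-terms: 25(x² + 10x) + 9(y² - 14y) = 959
25(x + 5)² + 9(y - 7)² = 959 + 625 + 441 = 2025
Divide through by 2025 to get (x + 5)²/81 + (y - 7)²/225 = 1.
Ellipse, center (-5, 7), major axis vertical; a² = 225, b² = 81.
c² = a² - b² = 225 - 81 = 144, so c = 12.
Foci lie on the vertical axis through the center: (h, k ± c).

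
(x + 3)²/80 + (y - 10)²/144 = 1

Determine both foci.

(-3, 2) and (-3, 18)

Center (-3, 10). The larger denominator 144 sits under the y-term, so the major axis is vertical; a² = 144, b² = 80.
c² = a² - b² = 144 - 80 = 64, so c = 8.
Foci lie on the vertical axis through the center: (h, k ± c).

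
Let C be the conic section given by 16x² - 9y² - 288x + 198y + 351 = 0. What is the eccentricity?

e = 5/4

Group the x- and y-terms: 16(x² - 18x) -9(y² - 22y) = -351
16(x - 9)² -9(y - 11)² = -351 + 1296 - 1089 = -144
Divide by -144: (y - 11)²/16 - (x - 9)²/9 = 1
Hyperbola, center (9, 11), transverse axis vertical; a² = 16, b² = 9.
c² = a² + b² = 25, so c = 5.
e = c/a = 5/4.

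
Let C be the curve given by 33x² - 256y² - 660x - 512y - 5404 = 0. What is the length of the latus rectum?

33/8

Group the x- and y-terms: 33(x² - 20x) -256(y² + 2y) = 5404
Complete the square: 33(x - 10)² -256(y + 1)² = 5404 + 3300 - 256 = 8448
Dividing both sides by 8448: (x - 10)²/256 - (y + 1)²/33 = 1
Hyperbola, center (10, -1), transverse axis horizontal; a² = 256, b² = 33.
Latus rectum length = 2b²/a = 2·33/16 = 33/8.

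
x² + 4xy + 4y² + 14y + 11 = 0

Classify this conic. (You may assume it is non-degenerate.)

parabola

A = 1, B = 4, C = 4.
Discriminant B² − 4AC = 4² − 4·1·4 = 0.
B² − 4AC = 0 ⇒ parabola.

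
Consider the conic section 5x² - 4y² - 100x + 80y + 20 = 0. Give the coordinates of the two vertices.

Group: 5(x² - 20x) -4(y² - 20y) = -20
5(x - 10)² -4(y - 10)² = -20 + 500 - 400 = 80
Dividing both sides by 80: (x - 10)²/16 - (y - 10)²/20 = 1
Hyperbola, center (10, 10), transverse axis horizontal; a² = 16, b² = 20.
a = 4. Vertices at (h ± a, k).

(6, 10) and (14, 10)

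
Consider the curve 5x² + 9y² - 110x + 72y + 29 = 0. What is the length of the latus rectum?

5(x² - 22x) + 9(y² + 8y) = -29
Completing the square gives 5(x - 11)² + 9(y + 4)² = -29 + 605 + 144 = 720.
Divide through by 720 to get (x - 11)²/144 + (y + 4)²/80 = 1.
Ellipse, center (11, -4), major axis horizontal; a² = 144, b² = 80.
Latus rectum length = 2b²/a = 2·80/12 = 40/3.

40/3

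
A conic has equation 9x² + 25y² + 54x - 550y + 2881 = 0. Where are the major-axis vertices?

Collect terms: 9(x² + 6x) + 25(y² - 22y) = -2881
Complete the square in x and y: 9(x + 3)² + 25(y - 11)² = -2881 + 81 + 3025 = 225
Divide by 225: (x + 3)²/25 + (y - 11)²/9 = 1
Ellipse, center (-3, 11), major axis horizontal; a² = 25, b² = 9.
a = 5. Vertices at (h ± a, k).

(-8, 11) and (2, 11)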